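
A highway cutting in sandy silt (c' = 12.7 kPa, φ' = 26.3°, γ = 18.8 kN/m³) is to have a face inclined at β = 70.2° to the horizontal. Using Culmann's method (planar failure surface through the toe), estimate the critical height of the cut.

Culmann's analysis gives the critical failure plane at α_cr = (β + φ')/2 = (70.2 + 26.3)/2 = 48.2°, and the critical height
H_c = (4c'/γ) · sinβ cosφ' / [1 − cos(β − φ')]
    = (4·12.7/18.8) · sin70.2°·cos26.3° / [1 − cos(43.9°)]
    = 2.702 · 0.9409·0.8965 / [1 − 0.7206]
    = 2.702 · 0.8435 / 0.2794
    = 8.16 m

H_c = 8.16 m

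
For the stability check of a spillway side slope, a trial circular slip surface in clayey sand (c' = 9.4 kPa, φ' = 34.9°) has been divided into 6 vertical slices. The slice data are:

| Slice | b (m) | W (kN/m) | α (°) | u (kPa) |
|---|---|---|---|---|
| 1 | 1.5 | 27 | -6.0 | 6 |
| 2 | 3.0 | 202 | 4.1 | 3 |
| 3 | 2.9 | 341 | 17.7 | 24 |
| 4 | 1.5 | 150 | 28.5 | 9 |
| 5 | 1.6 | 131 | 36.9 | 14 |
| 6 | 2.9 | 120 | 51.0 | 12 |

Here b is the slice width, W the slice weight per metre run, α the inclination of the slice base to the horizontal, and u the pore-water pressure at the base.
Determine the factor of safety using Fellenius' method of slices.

FS = 1.73

Ordinary method of slices: FS = Σ[c'·Δl_i + (W_i cosα_i − u_i·Δl_i)·tanφ'] / Σ W_i sinα_i, with Δl_i = b_i / cosα_i.
Slice 1: Δl = 1.5/cos(-6.0°) = 1.508 m; N'_1 = 27·cos(-6.0°) − 6·1.508 = 17.8; c'Δl = 14.18; W sinα = -2.8
Slice 2: Δl = 3.0/cos4.1° = 3.008 m; N'_2 = 202·cos4.1° − 3·3.008 = 192.5; c'Δl = 28.27; W sinα = 14.4
Slice 3: Δl = 2.9/cos17.7° = 3.044 m; N'_3 = 341·cos17.7° − 24·3.044 = 251.8; c'Δl = 28.61; W sinα = 103.7
Slice 4: Δl = 1.5/cos28.5° = 1.707 m; N'_4 = 150·cos28.5° − 9·1.707 = 116.5; c'Δl = 16.04; W sinα = 71.6
Slice 5: Δl = 1.6/cos36.9° = 2.001 m; N'_5 = 131·cos36.9° − 14·2.001 = 76.7; c'Δl = 18.81; W sinα = 78.7
Slice 6: Δl = 2.9/cos51.0° = 4.608 m; N'_6 = 120·cos51.0° − 12·4.608 = 20.2; c'Δl = 43.32; W sinα = 93.3
Σc'Δl = 149.2 kN/m; ΣN' = 675.5 kN/m; ΣW sinα = 358.8 kN/m
Resisting = 149.2 + 675.5·tan34.9° = 149.2 + 471.2 = 620.5 kN/m
FS = 620.5 / 358.8 = 1.729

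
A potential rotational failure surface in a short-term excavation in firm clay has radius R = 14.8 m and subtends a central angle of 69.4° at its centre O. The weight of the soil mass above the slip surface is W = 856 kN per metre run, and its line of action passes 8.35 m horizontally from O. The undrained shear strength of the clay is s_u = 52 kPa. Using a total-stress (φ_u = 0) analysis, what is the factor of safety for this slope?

Taking moments about the centre O, the resisting moment is provided by the undrained shear strength acting along the arc:
Arc length L_a = R·θ = 14.8·(69.4°·π/180) = 14.8·1.2113 = 17.93 m
M_R = s_u·L_a·R = 52·17.93·14.8 = 13796.3 kN·m/m
M_D = W·d = 856·8.35 = 7147.6 kN·m/m
FS = M_R / M_D = 13796.3 / 7147.6 = 1.930

FS = 1.93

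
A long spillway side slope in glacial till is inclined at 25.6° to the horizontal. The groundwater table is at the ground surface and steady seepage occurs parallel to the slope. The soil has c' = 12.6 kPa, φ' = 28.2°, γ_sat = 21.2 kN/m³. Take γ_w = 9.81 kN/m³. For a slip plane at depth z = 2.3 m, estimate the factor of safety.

FS = 1.26

With seepage parallel to the slope and the water table at the surface, the effective normal stress on the slip plane uses the buoyant unit weight γ' = γ_sat − γ_w while the driving shear stress uses γ_sat:
FS = [c' + γ' z cos²β tanφ'] / [γ_sat z sinβ cosβ]
γ' = 21.2 − 9.81 = 11.39 kN/m³
Numerator = 12.6 + 11.39·2.3·cos²25.6°·tan28.2° = 12.6 + 11.39·2.3·0.8133·0.5362 = 24.024 kPa
Denominator = 21.2·2.3·sin25.6°·cos25.6° = 21.2·2.3·0.4321·0.9018 = 19.000 kPa
FS = 24.024 / 19.000 = 1.264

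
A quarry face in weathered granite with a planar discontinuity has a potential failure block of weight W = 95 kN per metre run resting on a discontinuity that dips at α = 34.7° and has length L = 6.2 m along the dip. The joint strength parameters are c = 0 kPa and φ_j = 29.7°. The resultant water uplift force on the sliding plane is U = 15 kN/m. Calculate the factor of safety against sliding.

FS = 0.67

Resolving the block weight along and normal to the plane and applying the Mohr–Coulomb strength on the joint:
N' = W cosα − U = 95·cos34.7° − 15 = 63.1 kN/m
Driving force T = W sinα = 95·sin34.7° = 54.1 kN/m
Resisting force R = c·L + N'·tanφ_j = 0·6.2 + 63.1·tan29.7° = 0.0 + 36.0 = 36.0 kN/m
FS = R / T = 36.0 / 54.1 = 0.666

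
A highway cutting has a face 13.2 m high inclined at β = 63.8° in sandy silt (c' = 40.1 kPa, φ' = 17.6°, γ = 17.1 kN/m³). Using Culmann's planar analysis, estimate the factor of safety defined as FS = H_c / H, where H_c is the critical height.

H_c = (4c'/γ) · sinβ cosφ' / [1 − cos(β − φ')]
    = (4·40.1/17.1) · sin63.8°·cos17.6° / [1 − cos46.2°]
    = 9.380 · 0.8553 / 0.3079 = 26.06 m
FS = H_c / H = 26.06 / 13.2 = 1.974

FS = 1.97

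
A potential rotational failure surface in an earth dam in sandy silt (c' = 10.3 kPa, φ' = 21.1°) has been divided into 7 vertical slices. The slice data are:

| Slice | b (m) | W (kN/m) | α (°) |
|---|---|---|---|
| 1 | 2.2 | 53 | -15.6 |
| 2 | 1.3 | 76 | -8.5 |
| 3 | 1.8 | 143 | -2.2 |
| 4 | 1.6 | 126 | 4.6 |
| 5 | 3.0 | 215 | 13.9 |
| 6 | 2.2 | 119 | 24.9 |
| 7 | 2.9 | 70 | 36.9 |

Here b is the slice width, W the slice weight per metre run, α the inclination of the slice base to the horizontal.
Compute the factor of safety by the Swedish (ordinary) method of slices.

FS = 3.76

Ordinary method of slices: FS = Σ[c'·Δl_i + (W_i cosα_i)·tanφ'] / Σ W_i sinα_i, with Δl_i = b_i / cosα_i.
Slice 1: Δl = 2.2/cos(-15.6°) = 2.284 m; N'_1 = 53·cos(-15.6°) = 51.0; c'Δl = 23.53; W sinα = -14.3
Slice 2: Δl = 1.3/cos(-8.5°) = 1.314 m; N'_2 = 76·cos(-8.5°) = 75.2; c'Δl = 13.54; W sinα = -11.2
Slice 3: Δl = 1.8/cos(-2.2°) = 1.801 m; N'_3 = 143·cos(-2.2°) = 142.9; c'Δl = 18.55; W sinα = -5.5
Slice 4: Δl = 1.6/cos4.6° = 1.605 m; N'_4 = 126·cos4.6° = 125.6; c'Δl = 16.53; W sinα = 10.1
Slice 5: Δl = 3.0/cos13.9° = 3.091 m; N'_5 = 215·cos13.9° = 208.7; c'Δl = 31.83; W sinα = 51.6
Slice 6: Δl = 2.2/cos24.9° = 2.425 m; N'_6 = 119·cos24.9° = 107.9; c'Δl = 24.98; W sinα = 50.1
Slice 7: Δl = 2.9/cos36.9° = 3.626 m; N'_7 = 70·cos36.9° = 56.0; c'Δl = 37.35; W sinα = 42.0
Σc'Δl = 166.3 kN/m; ΣN' = 767.3 kN/m; ΣW sinα = 122.9 kN/m
Resisting = 166.3 + 767.3·tan21.1° = 166.3 + 296.1 = 462.4 kN/m
FS = 462.4 / 122.9 = 3.762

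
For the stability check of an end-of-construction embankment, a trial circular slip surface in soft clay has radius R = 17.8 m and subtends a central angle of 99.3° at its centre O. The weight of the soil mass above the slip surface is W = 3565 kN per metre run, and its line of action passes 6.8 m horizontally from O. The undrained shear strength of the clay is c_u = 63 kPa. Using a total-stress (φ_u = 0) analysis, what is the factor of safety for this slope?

Taking moments about the centre O, the resisting moment is provided by the undrained shear strength acting along the arc:
Arc length L_a = R·θ = 17.8·(99.3°·π/180) = 17.8·1.7331 = 30.85 m
M_R = c_u·L_a·R = 63·30.85·17.8 = 34594.5 kN·m/m
M_D = W·d = 3565·6.8 = 24242.0 kN·m/m
FS = M_R / M_D = 34594.5 / 24242.0 = 1.427

FS = 1.43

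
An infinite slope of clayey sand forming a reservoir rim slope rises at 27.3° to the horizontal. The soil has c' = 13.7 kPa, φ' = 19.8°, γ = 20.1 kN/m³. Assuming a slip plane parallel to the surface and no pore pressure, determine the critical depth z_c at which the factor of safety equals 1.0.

z_c = 5.53 m

Setting FS = 1.00 in FS = [c' + γz cos²β tanφ'] / [γz sinβ cosβ] and solving for z:
z = c' / [γ cosβ (FS·sinβ − cosβ·tanφ')]
  = 13.7 / [20.1·cos27.3°·(1.00·sin27.3° − cos27.3°·tan19.8°)]
  = 13.7 / [20.1·0.8886·(1.00·0.4586 − 0.8886·0.3600)]
  = 13.7 / 2.4778 = 5.529 m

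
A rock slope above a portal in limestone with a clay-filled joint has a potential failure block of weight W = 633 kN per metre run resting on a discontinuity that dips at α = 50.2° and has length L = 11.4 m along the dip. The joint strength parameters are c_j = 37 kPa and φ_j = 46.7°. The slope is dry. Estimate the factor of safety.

FS = 1.75

Resolving the block weight along and normal to the plane and applying the Mohr–Coulomb strength on the joint:
N' = W cosα = 633·cos50.2° = 405.2 kN/m
Driving force T = W sinα = 633·sin50.2° = 486.3 kN/m
Resisting force R = c_j·L + N'·tanφ_j = 37·11.4 + 405.2·tan46.7° = 421.8 + 430.0 = 851.8 kN/m
FS = R / T = 851.8 / 486.3 = 1.751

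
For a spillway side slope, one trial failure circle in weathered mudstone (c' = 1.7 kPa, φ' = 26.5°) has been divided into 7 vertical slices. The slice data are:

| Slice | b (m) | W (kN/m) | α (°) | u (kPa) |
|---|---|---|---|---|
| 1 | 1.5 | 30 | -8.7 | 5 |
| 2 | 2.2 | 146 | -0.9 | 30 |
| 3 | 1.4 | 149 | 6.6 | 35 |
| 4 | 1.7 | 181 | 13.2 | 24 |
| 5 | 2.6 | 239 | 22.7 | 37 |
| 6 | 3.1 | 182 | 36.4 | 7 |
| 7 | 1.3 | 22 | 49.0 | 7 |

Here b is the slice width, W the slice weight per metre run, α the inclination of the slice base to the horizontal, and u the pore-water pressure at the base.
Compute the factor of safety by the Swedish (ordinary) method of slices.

Ordinary method of slices: FS = Σ[c'·Δl_i + (W_i cosα_i − u_i·Δl_i)·tanφ'] / Σ W_i sinα_i, with Δl_i = b_i / cosα_i.
Slice 1: Δl = 1.5/cos(-8.7°) = 1.517 m; N'_1 = 30·cos(-8.7°) − 5·1.517 = 22.1; c'Δl = 2.58; W sinα = -4.5
Slice 2: Δl = 2.2/cos(-0.9°) = 2.200 m; N'_2 = 146·cos(-0.9°) − 30·2.200 = 80.0; c'Δl = 3.74; W sinα = -2.3
Slice 3: Δl = 1.4/cos6.6° = 1.409 m; N'_3 = 149·cos6.6° − 35·1.409 = 98.7; c'Δl = 2.40; W sinα = 17.1
Slice 4: Δl = 1.7/cos13.2° = 1.746 m; N'_4 = 181·cos13.2° − 24·1.746 = 134.3; c'Δl = 2.97; W sinα = 41.3
Slice 5: Δl = 2.6/cos22.7° = 2.818 m; N'_5 = 239·cos22.7° − 37·2.818 = 116.2; c'Δl = 4.79; W sinα = 92.2
Slice 6: Δl = 3.1/cos36.4° = 3.851 m; N'_6 = 182·cos36.4° − 7·3.851 = 119.5; c'Δl = 6.55; W sinα = 108.0
Slice 7: Δl = 1.3/cos49.0° = 1.982 m; N'_7 = 22·cos49.0° − 7·1.982 = 0.6; c'Δl = 3.37; W sinα = 16.6
Σc'Δl = 26.4 kN/m; ΣN' = 571.3 kN/m; ΣW sinα = 268.5 kN/m
Resisting = 26.4 + 571.3·tan26.5° = 26.4 + 284.9 = 311.3 kN/m
FS = 311.3 / 268.5 = 1.159

FS = 1.16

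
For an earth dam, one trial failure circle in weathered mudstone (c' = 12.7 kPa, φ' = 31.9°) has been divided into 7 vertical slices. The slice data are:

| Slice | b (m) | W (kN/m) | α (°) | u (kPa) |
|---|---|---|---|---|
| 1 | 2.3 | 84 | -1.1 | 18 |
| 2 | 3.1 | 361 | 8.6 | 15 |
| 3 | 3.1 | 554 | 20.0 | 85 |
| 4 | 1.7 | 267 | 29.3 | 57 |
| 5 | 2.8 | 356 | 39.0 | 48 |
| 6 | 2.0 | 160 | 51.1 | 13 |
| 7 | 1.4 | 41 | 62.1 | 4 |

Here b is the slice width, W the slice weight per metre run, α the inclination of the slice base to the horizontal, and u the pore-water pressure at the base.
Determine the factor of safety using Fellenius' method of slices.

Ordinary method of slices: FS = Σ[c'·Δl_i + (W_i cosα_i − u_i·Δl_i)·tanφ'] / Σ W_i sinα_i, with Δl_i = b_i / cosα_i.
Slice 1: Δl = 2.3/cos(-1.1°) = 2.300 m; N'_1 = 84·cos(-1.1°) − 18·2.300 = 42.6; c'Δl = 29.22; W sinα = -1.6
Slice 2: Δl = 3.1/cos8.6° = 3.135 m; N'_2 = 361·cos8.6° − 15·3.135 = 309.9; c'Δl = 39.82; W sinα = 54.0
Slice 3: Δl = 3.1/cos20.0° = 3.299 m; N'_3 = 554·cos20.0° − 85·3.299 = 240.2; c'Δl = 41.90; W sinα = 189.5
Slice 4: Δl = 1.7/cos29.3° = 1.949 m; N'_4 = 267·cos29.3° − 57·1.949 = 121.7; c'Δl = 24.76; W sinα = 130.7
Slice 5: Δl = 2.8/cos39.0° = 3.603 m; N'_5 = 356·cos39.0° − 48·3.603 = 103.7; c'Δl = 45.76; W sinα = 224.0
Slice 6: Δl = 2.0/cos51.1° = 3.185 m; N'_6 = 160·cos51.1° − 13·3.185 = 59.1; c'Δl = 40.45; W sinα = 124.5
Slice 7: Δl = 1.4/cos62.1° = 2.992 m; N'_7 = 41·cos62.1° − 4·2.992 = 7.2; c'Δl = 38.00; W sinα = 36.2
Σc'Δl = 259.9 kN/m; ΣN' = 884.4 kN/m; ΣW sinα = 757.3 kN/m
Resisting = 259.9 + 884.4·tan31.9° = 259.9 + 550.5 = 810.4 kN/m
FS = 810.4 / 757.3 = 1.070

FS = 1.07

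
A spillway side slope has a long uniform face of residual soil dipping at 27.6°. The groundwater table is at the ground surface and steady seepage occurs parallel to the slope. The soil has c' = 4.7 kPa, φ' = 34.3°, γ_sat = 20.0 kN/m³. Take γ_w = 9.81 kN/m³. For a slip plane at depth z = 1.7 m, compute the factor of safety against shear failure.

With seepage parallel to the slope and the water table at the surface, the effective normal stress on the slip plane uses the buoyant unit weight γ' = γ_sat − γ_w while the driving shear stress uses γ_sat:
FS = [c' + γ' z cos²β tanφ'] / [γ_sat z sinβ cosβ]
γ' = 20.0 − 9.81 = 10.19 kN/m³
Numerator = 4.7 + 10.19·1.7·cos²27.6°·tan34.3° = 4.7 + 10.19·1.7·0.7854·0.6822 = 13.981 kPa
Denominator = 20.0·1.7·sin27.6°·cos27.6° = 20.0·1.7·0.4633·0.8862 = 13.960 kPa
FS = 13.981 / 13.960 = 1.002

FS = 1.00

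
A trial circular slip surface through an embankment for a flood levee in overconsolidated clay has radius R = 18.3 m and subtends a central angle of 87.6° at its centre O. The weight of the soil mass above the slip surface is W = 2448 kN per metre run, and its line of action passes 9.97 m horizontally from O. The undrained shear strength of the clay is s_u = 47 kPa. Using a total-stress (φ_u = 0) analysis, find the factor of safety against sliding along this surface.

Taking moments about the centre O, the resisting moment is provided by the undrained shear strength acting along the arc:
Arc length L_a = R·θ = 18.3·(87.6°·π/180) = 18.3·1.5289 = 27.98 m
M_R = s_u·L_a·R = 47·27.98·18.3 = 24064.8 kN·m/m
M_D = W·d = 2448·9.97 = 24406.6 kN·m/m
FS = M_R / M_D = 24064.8 / 24406.6 = 0.986

FS = 0.99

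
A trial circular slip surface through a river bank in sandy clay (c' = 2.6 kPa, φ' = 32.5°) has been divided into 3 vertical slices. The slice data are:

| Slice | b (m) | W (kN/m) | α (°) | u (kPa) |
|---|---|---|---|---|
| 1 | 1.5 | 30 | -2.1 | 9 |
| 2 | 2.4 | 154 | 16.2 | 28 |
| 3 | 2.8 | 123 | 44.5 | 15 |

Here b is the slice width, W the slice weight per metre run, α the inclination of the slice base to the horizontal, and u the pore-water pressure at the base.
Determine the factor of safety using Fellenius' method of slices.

Ordinary method of slices: FS = Σ[c'·Δl_i + (W_i cosα_i − u_i·Δl_i)·tanφ'] / Σ W_i sinα_i, with Δl_i = b_i / cosα_i.
Slice 1: Δl = 1.5/cos(-2.1°) = 1.501 m; N'_1 = 30·cos(-2.1°) − 9·1.501 = 16.5; c'Δl = 3.90; W sinα = -1.1
Slice 2: Δl = 2.4/cos16.2° = 2.499 m; N'_2 = 154·cos16.2° − 28·2.499 = 77.9; c'Δl = 6.50; W sinα = 43.0
Slice 3: Δl = 2.8/cos44.5° = 3.926 m; N'_3 = 123·cos44.5° − 15·3.926 = 28.8; c'Δl = 10.21; W sinα = 86.2
Σc'Δl = 20.6 kN/m; ΣN' = 123.2 kN/m; ΣW sinα = 128.1 kN/m
Resisting = 20.6 + 123.2·tan32.5° = 20.6 + 78.5 = 99.1 kN/m
FS = 99.1 / 128.1 = 0.774

FS = 0.77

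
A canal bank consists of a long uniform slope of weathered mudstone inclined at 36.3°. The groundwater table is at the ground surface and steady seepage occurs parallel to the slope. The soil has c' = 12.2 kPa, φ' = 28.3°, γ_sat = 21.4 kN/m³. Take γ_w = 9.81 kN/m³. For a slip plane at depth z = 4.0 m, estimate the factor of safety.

FS = 0.70

With seepage parallel to the slope and the water table at the surface, the effective normal stress on the slip plane uses the buoyant unit weight γ' = γ_sat − γ_w while the driving shear stress uses γ_sat:
FS = [c' + γ' z cos²β tanφ'] / [γ_sat z sinβ cosβ]
γ' = 21.4 − 9.81 = 11.59 kN/m³
Numerator = 12.2 + 11.59·4.0·cos²36.3°·tan28.3° = 12.2 + 11.59·4.0·0.6495·0.5384 = 28.414 kPa
Denominator = 21.4·4.0·sin36.3°·cos36.3° = 21.4·4.0·0.5920·0.8059 = 40.841 kPa
FS = 28.414 / 40.841 = 0.696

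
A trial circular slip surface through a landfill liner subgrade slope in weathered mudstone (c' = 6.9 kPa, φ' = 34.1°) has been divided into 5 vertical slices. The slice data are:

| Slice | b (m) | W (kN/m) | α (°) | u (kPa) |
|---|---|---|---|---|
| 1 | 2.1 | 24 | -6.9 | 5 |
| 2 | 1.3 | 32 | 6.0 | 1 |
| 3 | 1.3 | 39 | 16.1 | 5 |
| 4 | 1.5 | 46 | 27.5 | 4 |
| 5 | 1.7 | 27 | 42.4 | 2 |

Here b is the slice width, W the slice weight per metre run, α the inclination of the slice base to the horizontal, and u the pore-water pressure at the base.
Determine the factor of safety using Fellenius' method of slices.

FS = 2.85

Ordinary method of slices: FS = Σ[c'·Δl_i + (W_i cosα_i − u_i·Δl_i)·tanφ'] / Σ W_i sinα_i, with Δl_i = b_i / cosα_i.
Slice 1: Δl = 2.1/cos(-6.9°) = 2.115 m; N'_1 = 24·cos(-6.9°) − 5·2.115 = 13.2; c'Δl = 14.60; W sinα = -2.9
Slice 2: Δl = 1.3/cos6.0° = 1.307 m; N'_2 = 32·cos6.0° − 1·1.307 = 30.5; c'Δl = 9.02; W sinα = 3.3
Slice 3: Δl = 1.3/cos16.1° = 1.353 m; N'_3 = 39·cos16.1° − 5·1.353 = 30.7; c'Δl = 9.34; W sinα = 10.8
Slice 4: Δl = 1.5/cos27.5° = 1.691 m; N'_4 = 46·cos27.5° − 4·1.691 = 34.0; c'Δl = 11.67; W sinα = 21.2
Slice 5: Δl = 1.7/cos42.4° = 2.302 m; N'_5 = 27·cos42.4° − 2·2.302 = 15.3; c'Δl = 15.88; W sinα = 18.2
Σc'Δl = 60.5 kN/m; ΣN' = 123.8 kN/m; ΣW sinα = 50.7 kN/m
Resisting = 60.5 + 123.8·tan34.1° = 60.5 + 83.8 = 144.4 kN/m
FS = 144.4 / 50.7 = 2.846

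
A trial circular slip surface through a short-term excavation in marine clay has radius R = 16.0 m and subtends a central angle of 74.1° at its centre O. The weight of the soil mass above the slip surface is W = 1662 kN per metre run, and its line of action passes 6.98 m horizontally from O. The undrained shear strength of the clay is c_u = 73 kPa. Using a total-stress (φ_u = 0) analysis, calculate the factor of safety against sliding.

Taking moments about the centre O, the resisting moment is provided by the undrained shear strength acting along the arc:
Arc length L_a = R·θ = 16.0·(74.1°·π/180) = 16.0·1.2933 = 20.69 m
M_R = c_u·L_a·R = 73·20.69·16.0 = 24169.0 kN·m/m
M_D = W·d = 1662·6.98 = 11600.8 kN·m/m
FS = M_R / M_D = 24169.0 / 11600.8 = 2.083

FS = 2.08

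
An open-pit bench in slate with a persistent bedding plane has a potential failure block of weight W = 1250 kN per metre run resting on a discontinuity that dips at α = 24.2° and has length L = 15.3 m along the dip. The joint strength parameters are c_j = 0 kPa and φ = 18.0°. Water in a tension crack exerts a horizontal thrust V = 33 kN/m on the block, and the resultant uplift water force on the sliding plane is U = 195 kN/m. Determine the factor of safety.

Resolving the block weight along and normal to the plane and applying the Mohr–Coulomb strength on the joint:
N' = W cosα − U − V sinα = 1250·cos24.2° − 195 − 33·sin24.2° = 931.6 kN/m
Driving force T = W sinα + V cosα = 1250·sin24.2° + 33·cos24.2° = 542.5 kN/m
Resisting force R = c_j·L + N'·tanφ = 0·15.3 + 931.6·tan18.0° = 0.0 + 302.7 = 302.7 kN/m
FS = R / T = 302.7 / 542.5 = 0.558

FS = 0.56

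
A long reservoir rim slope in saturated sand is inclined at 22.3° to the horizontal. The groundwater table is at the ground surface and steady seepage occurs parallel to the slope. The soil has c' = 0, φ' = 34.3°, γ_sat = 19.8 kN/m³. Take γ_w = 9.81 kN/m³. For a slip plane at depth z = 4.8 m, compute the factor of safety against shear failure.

FS = 0.84

With seepage parallel to the slope and the water table at the surface, the effective normal stress on the slip plane uses the buoyant unit weight γ' = γ_sat − γ_w while the driving shear stress uses γ_sat:
FS = [c' + γ' z cos²β tanφ'] / [γ_sat z sinβ cosβ]
(For c' = 0 this reduces to FS = (γ'/γ_sat)·tanφ'/tanβ.)
γ' = 19.8 − 9.81 = 9.99 kN/m³
Numerator = 0.0 + 9.99·4.8·cos²22.3°·tan34.3° = 0.0 + 9.99·4.8·0.8560·0.6822 = 28.001 kPa
Denominator = 19.8·4.8·sin22.3°·cos22.3° = 19.8·4.8·0.3795·0.9252 = 33.366 kPa
FS = 28.001 / 33.366 = 0.839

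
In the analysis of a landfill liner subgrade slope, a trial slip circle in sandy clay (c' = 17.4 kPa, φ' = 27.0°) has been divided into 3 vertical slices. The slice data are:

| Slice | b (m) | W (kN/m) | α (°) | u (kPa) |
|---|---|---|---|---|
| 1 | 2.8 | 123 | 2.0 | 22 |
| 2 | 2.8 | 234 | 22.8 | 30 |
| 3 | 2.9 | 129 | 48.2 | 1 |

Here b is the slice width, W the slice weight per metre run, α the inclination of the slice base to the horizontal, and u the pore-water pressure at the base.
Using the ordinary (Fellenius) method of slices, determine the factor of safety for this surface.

Ordinary method of slices: FS = Σ[c'·Δl_i + (W_i cosα_i − u_i·Δl_i)·tanφ'] / Σ W_i sinα_i, with Δl_i = b_i / cosα_i.
Slice 1: Δl = 2.8/cos2.0° = 2.802 m; N'_1 = 123·cos2.0° − 22·2.802 = 61.3; c'Δl = 48.75; W sinα = 4.3
Slice 2: Δl = 2.8/cos22.8° = 3.037 m; N'_2 = 234·cos22.8° − 30·3.037 = 124.6; c'Δl = 52.85; W sinα = 90.7
Slice 3: Δl = 2.9/cos48.2° = 4.351 m; N'_3 = 129·cos48.2° − 1·4.351 = 81.6; c'Δl = 75.71; W sinα = 96.2
Σc'Δl = 177.3 kN/m; ΣN' = 267.5 kN/m; ΣW sinα = 191.1 kN/m
Resisting = 177.3 + 267.5·tan27.0° = 177.3 + 136.3 = 313.6 kN/m
FS = 313.6 / 191.1 = 1.641

FS = 1.64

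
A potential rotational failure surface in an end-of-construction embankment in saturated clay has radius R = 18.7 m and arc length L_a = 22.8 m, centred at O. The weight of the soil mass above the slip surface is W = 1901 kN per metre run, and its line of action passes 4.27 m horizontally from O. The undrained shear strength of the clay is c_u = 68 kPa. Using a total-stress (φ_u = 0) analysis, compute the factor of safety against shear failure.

FS = 3.57

Taking moments about the centre O, the resisting moment is provided by the undrained shear strength acting along the arc:
M_R = c_u·L_a·R = 68·22.80·18.7 = 28992.5 kN·m/m
M_D = W·d = 1901·4.27 = 8117.3 kN·m/m
FS = M_R / M_D = 28992.5 / 8117.3 = 3.572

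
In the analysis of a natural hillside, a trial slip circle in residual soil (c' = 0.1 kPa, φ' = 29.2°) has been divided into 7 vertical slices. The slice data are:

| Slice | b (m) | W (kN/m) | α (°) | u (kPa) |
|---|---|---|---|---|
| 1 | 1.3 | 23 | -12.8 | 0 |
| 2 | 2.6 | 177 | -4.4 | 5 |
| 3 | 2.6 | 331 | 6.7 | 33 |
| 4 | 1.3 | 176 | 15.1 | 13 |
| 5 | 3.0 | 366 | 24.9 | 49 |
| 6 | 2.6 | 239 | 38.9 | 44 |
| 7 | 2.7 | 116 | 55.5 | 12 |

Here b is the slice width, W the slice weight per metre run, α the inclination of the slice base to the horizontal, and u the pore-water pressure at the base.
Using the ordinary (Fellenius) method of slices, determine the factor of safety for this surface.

Ordinary method of slices: FS = Σ[c'·Δl_i + (W_i cosα_i − u_i·Δl_i)·tanφ'] / Σ W_i sinα_i, with Δl_i = b_i / cosα_i.
Slice 1: Δl = 1.3/cos(-12.8°) = 1.333 m; N'_1 = 23·cos(-12.8°) − 0·1.333 = 22.4; c'Δl = 0.13; W sinα = -5.1
Slice 2: Δl = 2.6/cos(-4.4°) = 2.608 m; N'_2 = 177·cos(-4.4°) − 5·2.608 = 163.4; c'Δl = 0.26; W sinα = -13.6
Slice 3: Δl = 2.6/cos6.7° = 2.618 m; N'_3 = 331·cos6.7° − 33·2.618 = 242.3; c'Δl = 0.26; W sinα = 38.6
Slice 4: Δl = 1.3/cos15.1° = 1.346 m; N'_4 = 176·cos15.1° − 13·1.346 = 152.4; c'Δl = 0.13; W sinα = 45.8
Slice 5: Δl = 3.0/cos24.9° = 3.307 m; N'_5 = 366·cos24.9° − 49·3.307 = 169.9; c'Δl = 0.33; W sinα = 154.1
Slice 6: Δl = 2.6/cos38.9° = 3.341 m; N'_6 = 239·cos38.9° − 44·3.341 = 39.0; c'Δl = 0.33; W sinα = 150.1
Slice 7: Δl = 2.7/cos55.5° = 4.767 m; N'_7 = 116·cos55.5° − 12·4.767 = 8.5; c'Δl = 0.48; W sinα = 95.6
Σc'Δl = 1.9 kN/m; ΣN' = 798.1 kN/m; ΣW sinα = 465.6 kN/m
Resisting = 1.9 + 798.1·tan29.2° = 1.9 + 446.0 = 447.9 kN/m
FS = 447.9 / 465.6 = 0.962

FS = 0.96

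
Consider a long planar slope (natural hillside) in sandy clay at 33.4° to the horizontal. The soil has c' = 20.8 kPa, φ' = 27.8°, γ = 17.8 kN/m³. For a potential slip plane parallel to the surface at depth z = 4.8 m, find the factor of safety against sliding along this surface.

FS = 1.33

For an infinite slope with a slip plane parallel to the surface (no pore pressure): FS = [c' + γz cos²β tanφ'] / [γz sinβ cosβ].
γz = 17.8·4.8 = 85.44 kN/m²
Numerator = 20.8 + 85.44·cos²33.4°·tan27.8° = 20.8 + 85.44·0.6970·0.5272 = 52.197 kPa
Denominator = 85.44·sin33.4°·cos33.4° = 85.44·0.5505·0.8348 = 39.265 kPa
FS = 52.197 / 39.265 = 1.329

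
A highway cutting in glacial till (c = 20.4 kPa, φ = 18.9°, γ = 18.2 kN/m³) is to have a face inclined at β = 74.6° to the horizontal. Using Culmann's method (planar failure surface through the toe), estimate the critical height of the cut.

H_c = 9.37 m

Culmann's analysis gives the critical failure plane at α_cr = (β + φ)/2 = (74.6 + 18.9)/2 = 46.8°, and the critical height
H_c = (4c/γ) · sinβ cosφ / [1 − cos(β − φ)]
    = (4·20.4/18.2) · sin74.6°·cos18.9° / [1 − cos(55.7°)]
    = 4.484 · 0.9641·0.9461 / [1 − 0.5635]
    = 4.484 · 0.9121 / 0.4365
    = 9.37 m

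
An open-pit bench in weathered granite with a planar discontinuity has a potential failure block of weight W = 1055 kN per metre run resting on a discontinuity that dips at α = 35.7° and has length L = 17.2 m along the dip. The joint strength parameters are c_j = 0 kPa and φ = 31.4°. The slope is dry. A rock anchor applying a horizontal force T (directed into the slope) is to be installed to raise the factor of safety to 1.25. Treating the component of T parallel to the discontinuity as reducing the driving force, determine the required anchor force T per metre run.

Resolving forces along and normal to the sliding plane, with the horizontal anchor force T adding T·sinα to the effective normal force and T·cosα acting up the plane against the driving force:
FS = [c_jL + (W cosα + T sinα) tanφ] / [W sinα − T cosα]
Without the anchor: N' = 856.7 kN/m, driving T_d = 615.6 kN/m, resisting R = 0·17.2 + 856.7·tan31.4° = 523.0 kN/m, FS = 0.85.
Setting FS = 1.25 and solving for T:
1.25·(615.6 − T cos35.7°) = 523.0 + T sin35.7°·tan31.4°
T·(sin35.7°·tan31.4° + 1.25·cos35.7°) = 1.25·615.6 − 523.0
T·(0.5835·0.6104 + 1.25·0.8121) = 769.5 − 523.0 = 246.6
T·1.3713 = 246.6
T = 179.8 kN/m

T = 180 kN/m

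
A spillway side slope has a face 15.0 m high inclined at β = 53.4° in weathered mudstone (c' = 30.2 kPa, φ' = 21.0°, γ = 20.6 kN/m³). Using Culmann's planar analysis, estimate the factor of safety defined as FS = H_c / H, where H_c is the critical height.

FS = 1.88

H_c = (4c'/γ) · sinβ cosφ' / [1 − cos(β − φ')]
    = (4·30.2/20.6) · sin53.4°·cos21.0° / [1 − cos32.4°]
    = 5.864 · 0.7495 / 0.1557 = 28.23 m
FS = H_c / H = 28.23 / 15.0 = 1.882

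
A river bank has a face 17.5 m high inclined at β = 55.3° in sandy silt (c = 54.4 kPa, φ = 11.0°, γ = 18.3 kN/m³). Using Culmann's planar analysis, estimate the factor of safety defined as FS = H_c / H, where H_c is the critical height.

FS = 1.93

H_c = (4c/γ) · sinβ cosφ / [1 − cos(β − φ)]
    = (4·54.4/18.3) · sin55.3°·cos11.0° / [1 − cos44.3°]
    = 11.891 · 0.8070 / 0.2843 = 33.75 m
FS = H_c / H = 33.75 / 17.5 = 1.929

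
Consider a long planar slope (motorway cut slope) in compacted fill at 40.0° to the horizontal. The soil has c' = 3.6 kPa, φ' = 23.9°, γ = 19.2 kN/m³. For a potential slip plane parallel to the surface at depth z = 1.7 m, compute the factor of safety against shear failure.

FS = 0.75

For an infinite slope with a slip plane parallel to the surface (no pore pressure): FS = [c' + γz cos²β tanφ'] / [γz sinβ cosβ].
γz = 19.2·1.7 = 32.64 kN/m²
Numerator = 3.6 + 32.64·cos²40.0°·tan23.9° = 3.6 + 32.64·0.5868·0.4431 = 12.088 kPa
Denominator = 32.64·sin40.0°·cos40.0° = 32.64·0.6428·0.7660 = 16.072 kPa
FS = 12.088 / 16.072 = 0.752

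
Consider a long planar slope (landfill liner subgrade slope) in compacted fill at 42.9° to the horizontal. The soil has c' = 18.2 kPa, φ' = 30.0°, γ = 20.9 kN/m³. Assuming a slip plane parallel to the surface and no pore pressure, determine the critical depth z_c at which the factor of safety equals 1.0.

z_c = 4.61 m

Setting FS = 1.00 in FS = [c' + γz cos²β tanφ'] / [γz sinβ cosβ] and solving for z:
z = c' / [γ cosβ (FS·sinβ − cosβ·tanφ')]
  = 18.2 / [20.9·cos42.9°·(1.00·sin42.9° − cos42.9°·tan30.0°)]
  = 18.2 / [20.9·0.7325·(1.00·0.6807 − 0.7325·0.5774)]
  = 18.2 / 3.9468 = 4.611 m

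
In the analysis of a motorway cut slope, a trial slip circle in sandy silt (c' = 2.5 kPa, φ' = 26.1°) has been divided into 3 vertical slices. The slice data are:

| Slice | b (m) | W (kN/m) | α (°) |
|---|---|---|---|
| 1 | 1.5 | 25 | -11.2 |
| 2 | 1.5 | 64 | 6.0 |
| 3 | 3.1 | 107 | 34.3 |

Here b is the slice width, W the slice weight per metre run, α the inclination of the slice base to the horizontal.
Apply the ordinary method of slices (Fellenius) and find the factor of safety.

FS = 1.67

Ordinary method of slices: FS = Σ[c'·Δl_i + (W_i cosα_i)·tanφ'] / Σ W_i sinα_i, with Δl_i = b_i / cosα_i.
Slice 1: Δl = 1.5/cos(-11.2°) = 1.529 m; N'_1 = 25·cos(-11.2°) = 24.5; c'Δl = 3.82; W sinα = -4.9
Slice 2: Δl = 1.5/cos6.0° = 1.508 m; N'_2 = 64·cos6.0° = 63.6; c'Δl = 3.77; W sinα = 6.7
Slice 3: Δl = 3.1/cos34.3° = 3.753 m; N'_3 = 107·cos34.3° = 88.4; c'Δl = 9.38; W sinα = 60.3
Σc'Δl = 17.0 kN/m; ΣN' = 176.6 kN/m; ΣW sinα = 62.1 kN/m
Resisting = 17.0 + 176.6·tan26.1° = 17.0 + 86.5 = 103.5 kN/m
FS = 103.5 / 62.1 = 1.665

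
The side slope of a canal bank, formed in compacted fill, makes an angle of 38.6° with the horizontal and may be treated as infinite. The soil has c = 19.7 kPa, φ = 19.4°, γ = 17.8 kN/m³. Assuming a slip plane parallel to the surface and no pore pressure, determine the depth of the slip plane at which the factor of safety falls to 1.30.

z = 2.64 m

Setting FS = 1.30 in FS = [c + γz cos²β tanφ] / [γz sinβ cosβ] and solving for z:
z = c / [γ cosβ (FS·sinβ − cosβ·tanφ)]
  = 19.7 / [17.8·cos38.6°·(1.30·sin38.6° − cos38.6°·tan19.4°)]
  = 19.7 / [17.8·0.7815·(1.30·0.6239 − 0.7815·0.3522)]
  = 19.7 / 7.4539 = 2.643 m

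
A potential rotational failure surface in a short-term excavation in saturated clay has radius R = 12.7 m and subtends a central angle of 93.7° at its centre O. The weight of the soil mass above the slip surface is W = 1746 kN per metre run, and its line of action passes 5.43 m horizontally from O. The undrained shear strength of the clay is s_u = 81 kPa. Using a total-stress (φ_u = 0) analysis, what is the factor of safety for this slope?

FS = 2.25

Taking moments about the centre O, the resisting moment is provided by the undrained shear strength acting along the arc:
Arc length L_a = R·θ = 12.7·(93.7°·π/180) = 12.7·1.6354 = 20.77 m
M_R = s_u·L_a·R = 81·20.77·12.7 = 21365.3 kN·m/m
M_D = W·d = 1746·5.43 = 9480.8 kN·m/m
FS = M_R / M_D = 21365.3 / 9480.8 = 2.254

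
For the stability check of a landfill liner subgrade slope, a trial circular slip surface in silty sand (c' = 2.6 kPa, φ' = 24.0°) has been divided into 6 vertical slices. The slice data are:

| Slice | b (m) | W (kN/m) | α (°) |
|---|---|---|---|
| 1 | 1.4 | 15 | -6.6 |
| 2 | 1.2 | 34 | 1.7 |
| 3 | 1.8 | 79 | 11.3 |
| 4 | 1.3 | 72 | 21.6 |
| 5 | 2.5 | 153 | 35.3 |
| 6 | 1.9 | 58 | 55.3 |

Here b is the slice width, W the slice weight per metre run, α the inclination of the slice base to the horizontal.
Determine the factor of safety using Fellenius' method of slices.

FS = 1.06

Ordinary method of slices: FS = Σ[c'·Δl_i + (W_i cosα_i)·tanφ'] / Σ W_i sinα_i, with Δl_i = b_i / cosα_i.
Slice 1: Δl = 1.4/cos(-6.6°) = 1.409 m; N'_1 = 15·cos(-6.6°) = 14.9; c'Δl = 3.66; W sinα = -1.7
Slice 2: Δl = 1.2/cos1.7° = 1.201 m; N'_2 = 34·cos1.7° = 34.0; c'Δl = 3.12; W sinα = 1.0
Slice 3: Δl = 1.8/cos11.3° = 1.836 m; N'_3 = 79·cos11.3° = 77.5; c'Δl = 4.77; W sinα = 15.5
Slice 4: Δl = 1.3/cos21.6° = 1.398 m; N'_4 = 72·cos21.6° = 66.9; c'Δl = 3.64; W sinα = 26.5
Slice 5: Δl = 2.5/cos35.3° = 3.063 m; N'_5 = 153·cos35.3° = 124.9; c'Δl = 7.96; W sinα = 88.4
Slice 6: Δl = 1.9/cos55.3° = 3.338 m; N'_6 = 58·cos55.3° = 33.0; c'Δl = 8.68; W sinα = 47.7
Σc'Δl = 31.8 kN/m; ΣN' = 351.2 kN/m; ΣW sinα = 177.4 kN/m
Resisting = 31.8 + 351.2·tan24.0° = 31.8 + 156.4 = 188.2 kN/m
FS = 188.2 / 177.4 = 1.061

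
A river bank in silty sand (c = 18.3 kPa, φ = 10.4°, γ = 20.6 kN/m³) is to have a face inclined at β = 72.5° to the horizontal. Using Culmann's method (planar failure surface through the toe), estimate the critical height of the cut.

H_c = 6.26 m

Culmann's analysis gives the critical failure plane at α_cr = (β + φ)/2 = (72.5 + 10.4)/2 = 41.5°, and the critical height
H_c = (4c/γ) · sinβ cosφ / [1 − cos(β − φ)]
    = (4·18.3/20.6) · sin72.5°·cos10.4° / [1 − cos(62.1°)]
    = 3.553 · 0.9537·0.9836 / [1 − 0.4679]
    = 3.553 · 0.9380 / 0.5321
    = 6.26 m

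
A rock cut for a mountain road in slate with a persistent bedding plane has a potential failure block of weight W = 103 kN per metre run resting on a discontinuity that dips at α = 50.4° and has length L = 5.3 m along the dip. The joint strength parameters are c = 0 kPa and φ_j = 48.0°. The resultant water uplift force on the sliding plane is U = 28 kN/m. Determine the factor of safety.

Resolving the block weight along and normal to the plane and applying the Mohr–Coulomb strength on the joint:
N' = W cosα − U = 103·cos50.4° − 28 = 37.7 kN/m
Driving force T = W sinα = 103·sin50.4° = 79.4 kN/m
Resisting force R = c·L + N'·tanφ_j = 0·5.3 + 37.7·tan48.0° = 0.0 + 41.8 = 41.8 kN/m
FS = R / T = 41.8 / 79.4 = 0.527

FS = 0.53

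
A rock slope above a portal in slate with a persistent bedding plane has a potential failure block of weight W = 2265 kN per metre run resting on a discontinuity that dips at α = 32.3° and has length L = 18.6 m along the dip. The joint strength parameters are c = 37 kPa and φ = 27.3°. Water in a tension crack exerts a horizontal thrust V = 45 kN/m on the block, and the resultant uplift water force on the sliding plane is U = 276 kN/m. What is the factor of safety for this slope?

FS = 1.22

Resolving the block weight along and normal to the plane and applying the Mohr–Coulomb strength on the joint:
N' = W cosα − U − V sinα = 2265·cos32.3° − 276 − 45·sin32.3° = 1614.5 kN/m
Driving force T = W sinα + V cosα = 2265·sin32.3° + 45·cos32.3° = 1248.3 kN/m
Resisting force R = c·L + N'·tanφ = 37·18.6 + 1614.5·tan27.3° = 688.2 + 833.3 = 1521.5 kN/m
FS = R / T = 1521.5 / 1248.3 = 1.219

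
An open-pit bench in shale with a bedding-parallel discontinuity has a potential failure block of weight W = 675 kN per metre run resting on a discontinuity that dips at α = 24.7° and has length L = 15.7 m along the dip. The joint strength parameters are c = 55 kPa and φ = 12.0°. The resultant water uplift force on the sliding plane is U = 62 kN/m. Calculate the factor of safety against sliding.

Resolving the block weight along and normal to the plane and applying the Mohr–Coulomb strength on the joint:
N' = W cosα − U = 675·cos24.7° − 62 = 551.2 kN/m
Driving force T = W sinα = 675·sin24.7° = 282.1 kN/m
Resisting force R = c·L + N'·tanφ = 55·15.7 + 551.2·tan12.0° = 863.5 + 117.2 = 980.7 kN/m
FS = R / T = 980.7 / 282.1 = 3.477

FS = 3.48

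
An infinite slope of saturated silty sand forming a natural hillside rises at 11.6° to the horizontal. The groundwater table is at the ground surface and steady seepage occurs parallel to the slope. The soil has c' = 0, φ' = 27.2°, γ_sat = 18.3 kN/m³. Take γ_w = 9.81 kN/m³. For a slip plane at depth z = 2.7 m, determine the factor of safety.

With seepage parallel to the slope and the water table at the surface, the effective normal stress on the slip plane uses the buoyant unit weight γ' = γ_sat − γ_w while the driving shear stress uses γ_sat:
FS = [c' + γ' z cos²β tanφ'] / [γ_sat z sinβ cosβ]
(For c' = 0 this reduces to FS = (γ'/γ_sat)·tanφ'/tanβ.)
γ' = 18.3 − 9.81 = 8.49 kN/m³
Numerator = 0.0 + 8.49·2.7·cos²11.6°·tan27.2° = 0.0 + 8.49·2.7·0.9596·0.5139 = 11.304 kPa
Denominator = 18.3·2.7·sin11.6°·cos11.6° = 18.3·2.7·0.2011·0.9796 = 9.732 kPa
FS = 11.304 / 9.732 = 1.162

FS = 1.16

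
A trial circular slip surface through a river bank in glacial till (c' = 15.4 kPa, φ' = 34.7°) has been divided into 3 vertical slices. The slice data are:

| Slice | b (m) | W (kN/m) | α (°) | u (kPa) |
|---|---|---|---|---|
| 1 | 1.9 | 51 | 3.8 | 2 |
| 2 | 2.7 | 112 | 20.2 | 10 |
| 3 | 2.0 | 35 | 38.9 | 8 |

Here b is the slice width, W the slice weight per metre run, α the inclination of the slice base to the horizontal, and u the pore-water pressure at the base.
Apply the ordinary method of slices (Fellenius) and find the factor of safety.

FS = 3.17

Ordinary method of slices: FS = Σ[c'·Δl_i + (W_i cosα_i − u_i·Δl_i)·tanφ'] / Σ W_i sinα_i, with Δl_i = b_i / cosα_i.
Slice 1: Δl = 1.9/cos3.8° = 1.904 m; N'_1 = 51·cos3.8° − 2·1.904 = 47.1; c'Δl = 29.32; W sinα = 3.4
Slice 2: Δl = 2.7/cos20.2° = 2.877 m; N'_2 = 112·cos20.2° − 10·2.877 = 76.3; c'Δl = 44.31; W sinα = 38.7
Slice 3: Δl = 2.0/cos38.9° = 2.570 m; N'_3 = 35·cos38.9° − 8·2.570 = 6.7; c'Δl = 39.58; W sinα = 22.0
Σc'Δl = 113.2 kN/m; ΣN' = 130.1 kN/m; ΣW sinα = 64.0 kN/m
Resisting = 113.2 + 130.1·tan34.7° = 113.2 + 90.1 = 203.3 kN/m
FS = 203.3 / 64.0 = 3.175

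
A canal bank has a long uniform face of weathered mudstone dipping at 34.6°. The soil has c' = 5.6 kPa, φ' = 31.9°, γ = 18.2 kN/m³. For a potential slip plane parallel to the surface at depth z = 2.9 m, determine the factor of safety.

For an infinite slope with a slip plane parallel to the surface (no pore pressure): FS = [c' + γz cos²β tanφ'] / [γz sinβ cosβ].
γz = 18.2·2.9 = 52.78 kN/m²
Numerator = 5.6 + 52.78·cos²34.6°·tan31.9° = 5.6 + 52.78·0.6776·0.6224 = 27.859 kPa
Denominator = 52.78·sin34.6°·cos34.6° = 52.78·0.5678·0.8231 = 24.670 kPa
FS = 27.859 / 24.670 = 1.129

FS = 1.13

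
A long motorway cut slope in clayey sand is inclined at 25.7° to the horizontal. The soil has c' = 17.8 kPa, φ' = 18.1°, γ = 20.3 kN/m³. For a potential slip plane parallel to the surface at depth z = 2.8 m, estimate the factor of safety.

For an infinite slope with a slip plane parallel to the surface (no pore pressure): FS = [c' + γz cos²β tanφ'] / [γz sinβ cosβ].
γz = 20.3·2.8 = 56.84 kN/m²
Numerator = 17.8 + 56.84·cos²25.7°·tan18.1° = 17.8 + 56.84·0.8119·0.3269 = 32.884 kPa
Denominator = 56.84·sin25.7°·cos25.7° = 56.84·0.4337·0.9011 = 22.211 kPa
FS = 32.884 / 22.211 = 1.481

FS = 1.48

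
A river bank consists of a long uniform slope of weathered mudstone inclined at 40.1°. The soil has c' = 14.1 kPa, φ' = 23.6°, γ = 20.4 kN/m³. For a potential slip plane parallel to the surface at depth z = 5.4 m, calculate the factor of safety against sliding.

FS = 0.78

For an infinite slope with a slip plane parallel to the surface (no pore pressure): FS = [c' + γz cos²β tanφ'] / [γz sinβ cosβ].
γz = 20.4·5.4 = 110.16 kN/m²
Numerator = 14.1 + 110.16·cos²40.1°·tan23.6° = 14.1 + 110.16·0.5851·0.4369 = 42.260 kPa
Denominator = 110.16·sin40.1°·cos40.1° = 110.16·0.6441·0.7649 = 54.276 kPa
FS = 42.260 / 54.276 = 0.779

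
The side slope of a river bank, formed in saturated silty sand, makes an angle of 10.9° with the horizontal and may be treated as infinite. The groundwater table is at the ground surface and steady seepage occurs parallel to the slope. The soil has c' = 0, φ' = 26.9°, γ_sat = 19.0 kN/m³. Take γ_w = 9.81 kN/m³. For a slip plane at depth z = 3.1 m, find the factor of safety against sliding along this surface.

FS = 1.27

With seepage parallel to the slope and the water table at the surface, the effective normal stress on the slip plane uses the buoyant unit weight γ' = γ_sat − γ_w while the driving shear stress uses γ_sat:
FS = [c' + γ' z cos²β tanφ'] / [γ_sat z sinβ cosβ]
(For c' = 0 this reduces to FS = (γ'/γ_sat)·tanφ'/tanβ.)
γ' = 19.0 − 9.81 = 9.19 kN/m³
Numerator = 0.0 + 9.19·3.1·cos²10.9°·tan26.9° = 0.0 + 9.19·3.1·0.9642·0.5073 = 13.936 kPa
Denominator = 19.0·3.1·sin10.9°·cos10.9° = 19.0·3.1·0.1891·0.9820 = 10.937 kPa
FS = 13.936 / 10.937 = 1.274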